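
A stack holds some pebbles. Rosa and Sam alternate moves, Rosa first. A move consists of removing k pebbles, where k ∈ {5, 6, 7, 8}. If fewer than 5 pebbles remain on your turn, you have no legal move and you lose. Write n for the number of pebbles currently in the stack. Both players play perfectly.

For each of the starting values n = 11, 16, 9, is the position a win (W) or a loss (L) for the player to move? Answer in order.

Compute win/loss labels from the base case upward. A position with no move is L. Any other position is W if it can reach an L in one move, else L.
n=0: no move → L
n=1: no move → L
n=2: no move → L
n=3: no move → L
n=4: no move → L
n=5: can move to 0, which is L ⇒ W
n=6: can move to 1, which is L ⇒ W
n=7: can move to 2, which is L ⇒ W
n=8: can move to 3, which is L ⇒ W
n=9: can move to 4, which is L ⇒ W
n=10: can move to 4, which is L ⇒ W
n=11: can move to 4, which is L ⇒ W
n=12: can move to 4, which is L ⇒ W
n=13: moves to 8(W), 7(W), 6(W), 5(W); every one is W ⇒ L
n=14: moves to 9(W), 8(W), 7(W), 6(W); every one is W ⇒ L
n=15: moves to 10(W), 9(W), 8(W), 7(W); every one is W ⇒ L
n=16: moves to 11(W), 10(W), 9(W), 8(W); every one is W ⇒ L

11: W, 16: L, 9: W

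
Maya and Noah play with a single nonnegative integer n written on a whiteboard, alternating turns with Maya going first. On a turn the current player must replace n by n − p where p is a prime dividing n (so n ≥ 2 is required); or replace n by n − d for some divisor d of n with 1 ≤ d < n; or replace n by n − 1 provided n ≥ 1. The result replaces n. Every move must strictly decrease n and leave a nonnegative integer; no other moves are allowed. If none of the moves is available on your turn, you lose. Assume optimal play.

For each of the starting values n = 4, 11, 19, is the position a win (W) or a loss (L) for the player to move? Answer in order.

Classify positions by backward induction: terminal positions (no move available) are L. From any other position, the mover wins iff some move reaches an L.
n=0: no move → L
n=1: reaches L-position 0 → W
n=2: reaches L-position 0 → W
n=3: reaches L-position 0 → W
n=4: only reaches 2(W), 3(W), all W → L
n=5: reaches L-position 0 → W
n=6: reaches L-position 4 → W
n=7: reaches L-position 0 → W
n=8: reaches L-position 4 → W
n=9: only reaches 6(W), 8(W), all W → L
n=10: reaches L-position 9 → W
n=11: reaches L-position 0 → W
n=12: reaches L-position 9 → W
n=13: reaches L-position 0 → W
n=14: only reaches 7(W), 12(W), 13(W), all W → L
n=15: reaches L-position 14 → W
n=16: reaches L-position 14 → W
n=17: reaches L-position 0 → W
n=18: reaches L-position 9 → W
n=19: reaches L-position 0 → W

4: L, 11: W, 19: W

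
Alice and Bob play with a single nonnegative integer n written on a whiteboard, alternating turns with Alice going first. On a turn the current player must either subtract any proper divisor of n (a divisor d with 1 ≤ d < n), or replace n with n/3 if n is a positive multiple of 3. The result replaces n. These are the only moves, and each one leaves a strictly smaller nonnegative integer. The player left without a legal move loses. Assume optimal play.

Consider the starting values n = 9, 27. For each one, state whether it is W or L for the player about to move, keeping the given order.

Positions with no move are L. A position that does have a move is losing for the player to move precisely when every available move leads to a winning position for the opponent. Fill in the labels:
n=0: no move → L
n=1: no move → L
n=2: →1(L), so W
n=3: →1(L), so W
n=4: →2(W), 3(W) — all W, so L
n=5: →4(L), so W
n=6: →4(L), so W
n=7: →6(W) only, which is W, so L
n=8: →4(L), so W
n=9: →3(W), 6(W), 8(W) — all W, so L
n=10: →9(L), so W
n=11: →10(W) only, which is W, so L
n=12: →4(L), so W
n=13: →12(W) only, which is W, so L
n=14: →7(L), so W
n=15: →5(W), 10(W), 12(W), 14(W) — all W, so L
n=16: →15(L), so W
n=17: →16(W) only, which is W, so L
n=18: →9(L), so W
n=19: →18(W) only, which is W, so L
n=20: →15(L), so W
n=21: →7(L), so W
n=22: →11(L), so W
n=23: →22(W) only, which is W, so L
n=24: →23(L), so W
n=25: →20(W), 24(W) — all W, so L
n=26: →13(L), so W
n=27: →9(L), so W

9: L, 27: W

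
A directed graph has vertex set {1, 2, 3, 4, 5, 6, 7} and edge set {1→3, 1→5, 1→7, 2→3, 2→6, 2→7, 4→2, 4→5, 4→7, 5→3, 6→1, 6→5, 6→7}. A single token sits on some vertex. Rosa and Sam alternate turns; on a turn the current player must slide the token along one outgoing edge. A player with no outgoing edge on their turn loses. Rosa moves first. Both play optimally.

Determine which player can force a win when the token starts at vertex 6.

Compute win/loss labels from the base case upward. A position with no move is L. Any other position is W if it can reach an L in one move, else L.
Every edge goes from a vertex to one that appears earlier in the order 3, 7, 5, 1, 6, 2, 4, so processing vertices in that order labels each vertex after all of its successors.
3: no outgoing edge → L
7: no outgoing edge → L
5: can move to 3, which is L ⇒ W
1: can move to 7, which is L ⇒ W
6: can move to 7, which is L ⇒ W
2: can move to 7, which is L ⇒ W
4: can move to 7, which is L ⇒ W
From 6 Rosa can move to 7, reaching an L position.

Rosa wins.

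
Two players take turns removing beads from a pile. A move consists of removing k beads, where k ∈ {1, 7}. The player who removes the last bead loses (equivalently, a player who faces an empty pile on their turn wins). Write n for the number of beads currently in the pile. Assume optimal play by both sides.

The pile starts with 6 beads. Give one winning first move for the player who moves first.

Positions with no move are W. A position that does have a move is losing for the player to move precisely when every available move leads to a winning position for the opponent. Fill in the labels:
n=0: no move; the opponent has just taken the last bead and therefore loses → W
n=1: the only move is to 0(W), a W ⇒ L
n=2: can move to 1, which is L ⇒ W
n=3: the only move is to 2(W), a W ⇒ L
n=4: can move to 3, which is L ⇒ W
n=5: the only move is to 4(W), a W ⇒ L
n=6: can move to 5, which is L ⇒ W
From 6, the L positions reachable in one move are: 5.

Remove 1, leaving 5.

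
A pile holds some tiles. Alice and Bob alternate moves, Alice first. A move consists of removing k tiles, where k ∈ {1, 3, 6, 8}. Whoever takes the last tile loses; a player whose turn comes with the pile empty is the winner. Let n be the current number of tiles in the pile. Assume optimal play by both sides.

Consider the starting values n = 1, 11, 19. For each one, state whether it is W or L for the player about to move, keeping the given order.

1: L, 11: W, 19: L

Build the W/L table. Terminal = W. A non-terminal position is W if it has a move to some L; otherwise it is L.
n=0: no move; the opponent has just taken the last tile and therefore loses → W
n=1: L (sole option 0(W) is W)
n=2: W (go to 1, an L position)
n=3: L (options 2(W), 0(W) are all W)
n=4: W (go to 3, an L position)
n=5: L (options 4(W), 2(W) are all W)
n=6: W (go to 5, an L position)
n=7: W (go to 1, an L position)
n=8: W (go to 5, an L position)
n=9: W (go to 3, an L position)
n=10: L (options 9(W), 7(W), 4(W), 2(W) are all W)
n=11: W (go to 10, an L position)
n=12: L (options 11(W), 9(W), 6(W), 4(W) are all W)
n=13: W (go to 12, an L position)
n=14: L (options 13(W), 11(W), 8(W), 6(W) are all W)
n=15: W (go to 14, an L position)
n=16: W (go to 10, an L position)
n=17: W (go to 14, an L position)
n=18: W (go to 12, an L position)
n=19: L (options 18(W), 16(W), 13(W), 11(W) are all W)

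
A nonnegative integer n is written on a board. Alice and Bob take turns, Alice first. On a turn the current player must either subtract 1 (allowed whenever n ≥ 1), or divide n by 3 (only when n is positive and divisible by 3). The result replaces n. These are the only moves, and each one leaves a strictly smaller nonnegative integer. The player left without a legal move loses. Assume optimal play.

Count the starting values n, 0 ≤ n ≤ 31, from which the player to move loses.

Positions with no move are L. A position that does have a move is losing for the player to move precisely when every available move leads to a winning position for the opponent. Fill in the labels:
n=0: no move → L
n=1: W (go to 0, an L position)
n=2: L (sole option 1(W) is W)
n=3: W (go to 2, an L position)
n=4: L (sole option 3(W) is W)
n=5: W (go to 4, an L position)
n=6: W (go to 2, an L position)
n=7: L (sole option 6(W) is W)
n=8: W (go to 7, an L position)
n=9: L (options 3(W), 8(W) are all W)
n=10: W (go to 9, an L position)
n=11: L (sole option 10(W) is W)
n=12: W (go to 4, an L position)
n=13: L (sole option 12(W) is W)
n=14: W (go to 13, an L position)
n=15: L (options 5(W), 14(W) are all W)
n=16: W (go to 15, an L position)
n=17: L (sole option 16(W) is W)
n=18: W (go to 17, an L position)
n=19: L (sole option 18(W) is W)
n=20: W (go to 19, an L position)
n=21: W (go to 7, an L position)
n=22: L (sole option 21(W) is W)
n=23: W (go to 22, an L position)
n=24: L (options 8(W), 23(W) are all W)
n=25: W (go to 24, an L position)
n=26: L (sole option 25(W) is W)
n=27: W (go to 9, an L position)
n=28: L (sole option 27(W) is W)
n=29: W (go to 28, an L position)
n=30: L (options 10(W), 29(W) are all W)
n=31: W (go to 30, an L position)
L entries with 0 ≤ n ≤ 31: n = 0, 2, 4, 7, 9, 11, 13, 15, 17, 19, 22, 24, 26, 28, 30; that makes 15.

15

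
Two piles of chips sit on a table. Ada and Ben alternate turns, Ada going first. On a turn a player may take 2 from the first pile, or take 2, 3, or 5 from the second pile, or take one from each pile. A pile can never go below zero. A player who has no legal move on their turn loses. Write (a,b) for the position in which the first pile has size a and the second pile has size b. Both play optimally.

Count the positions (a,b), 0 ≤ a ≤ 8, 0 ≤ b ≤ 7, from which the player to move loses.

Work bottom-up. With no move the player to move loses. Otherwise the position is W if at least one move leads to an L position for the opponent, and L if every move leads to a W.
Every move lowers a or b (never raises either), so fill the grid row by row in increasing a, and left to right within a row: each cell's successors are then already labelled.
      b=0  b=1  b=2  b=3  b=4  b=5  b=6  b=7
a=0:    L    L    W    W    W    W    W    L
a=1:    L    W    W    W    L    W    W    W
a=2:    W    W    L    L    W    W    W    W
a=3:    W    L    L    W    W    W    W    W
a=4:    L    L    W    W    W    W    W    L
a=5:    L    W    W    W    L    W    W    W
a=6:    W    W    L    L    W    W    W    W
a=7:    W    L    L    W    W    W    W    W
a=8:    L    L    W    W    W    W    W    L
Cells with no legal move (terminal, hence L): (0,0), (0,1), (1,0).
The remaining L cells, each justified by listing all of its moves:
(0,7): L (options (0,5)(W), (0,4)(W), (0,2)(W) are all W)
(1,4): L (options (1,2)(W), (1,1)(W), (0,3)(W) are all W)
(2,2): L (options (0,2)(W), (2,0)(W), (1,1)(W) are all W)
(2,3): L (options (0,3)(W), (2,1)(W), (2,0)(W), (1,2)(W) are all W)
(3,1): L (options (1,1)(W), (2,0)(W) are all W)
(3,2): L (options (1,2)(W), (3,0)(W), (2,1)(W) are all W)
(4,0): L (sole option (2,0)(W) is W)
(4,1): L (options (2,1)(W), (3,0)(W) are all W)
(4,7): L (options (2,7)(W), (4,5)(W), (4,4)(W), (4,2)(W), (3,6)(W) are all W)
(5,0): L (sole option (3,0)(W) is W)
(5,4): L (options (3,4)(W), (5,2)(W), (5,1)(W), (4,3)(W) are all W)
(6,2): L (options (4,2)(W), (6,0)(W), (5,1)(W) are all W)
(6,3): L (options (4,3)(W), (6,1)(W), (6,0)(W), (5,2)(W) are all W)
(7,1): L (options (5,1)(W), (6,0)(W) are all W)
(7,2): L (options (5,2)(W), (7,0)(W), (6,1)(W) are all W)
(8,0): L (sole option (6,0)(W) is W)
(8,1): L (options (6,1)(W), (7,0)(W) are all W)
(8,7): L (options (6,7)(W), (8,5)(W), (8,4)(W), (8,2)(W), (7,6)(W) are all W)
Every other cell has at least one move into one of the L cells above, so it is W.
L cells per row: a=0: 3, a=1: 2, a=2: 2, a=3: 2, a=4: 3, a=5: 2, a=6: 2, a=7: 2, a=8: 3; total 21.

21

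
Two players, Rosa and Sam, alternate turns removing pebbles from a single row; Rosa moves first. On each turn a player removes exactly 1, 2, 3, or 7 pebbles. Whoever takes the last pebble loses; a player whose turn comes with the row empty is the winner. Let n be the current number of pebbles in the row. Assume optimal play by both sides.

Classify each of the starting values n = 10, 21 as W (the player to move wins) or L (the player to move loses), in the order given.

10: W, 21: L

Build the W/L table. Terminal = W. A non-terminal position is W if it has a move to some L; otherwise it is L.
n=0: no move; the opponent has just taken the last pebble and therefore loses → W
n=1: L (sole option 0(W) is W)
n=2: W (go to 1, an L position)
n=3: W (go to 1, an L position)
n=4: W (go to 1, an L position)
n=5: L (options 4(W), 3(W), 2(W) are all W)
n=6: W (go to 5, an L position)
n=7: W (go to 5, an L position)
n=8: W (go to 5, an L position)
n=9: L (options 8(W), 7(W), 6(W), 2(W) are all W)
n=10: W (go to 9, an L position)
n=11: W (go to 9, an L position)
n=12: W (go to 9, an L position)
n=13: L (options 12(W), 11(W), 10(W), 6(W) are all W)
n=14: W (go to 13, an L position)
n=15: W (go to 13, an L position)
n=16: W (go to 13, an L position)
n=17: L (options 16(W), 15(W), 14(W), 10(W) are all W)
n=18: W (go to 17, an L position)
n=19: W (go to 17, an L position)
n=20: W (go to 17, an L position)
n=21: L (options 20(W), 19(W), 18(W), 14(W) are all W)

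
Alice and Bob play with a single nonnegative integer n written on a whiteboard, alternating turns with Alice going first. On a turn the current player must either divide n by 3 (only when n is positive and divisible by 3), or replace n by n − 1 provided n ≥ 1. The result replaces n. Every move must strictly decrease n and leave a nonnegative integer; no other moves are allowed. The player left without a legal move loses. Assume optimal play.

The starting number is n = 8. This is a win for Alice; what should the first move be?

Move to 7.

Compute win/loss labels from the base case upward. A position with no move is L. Any other position is W if it can reach an L in one move, else L.
n=0: no move → L
n=1: W (go to 0, an L position)
n=2: L (sole option 1(W) is W)
n=3: W (go to 2, an L position)
n=4: L (sole option 3(W) is W)
n=5: W (go to 4, an L position)
n=6: W (go to 2, an L position)
n=7: L (sole option 6(W) is W)
n=8: W (go to 7, an L position)
From 8, the L positions reachable in one move are: 7.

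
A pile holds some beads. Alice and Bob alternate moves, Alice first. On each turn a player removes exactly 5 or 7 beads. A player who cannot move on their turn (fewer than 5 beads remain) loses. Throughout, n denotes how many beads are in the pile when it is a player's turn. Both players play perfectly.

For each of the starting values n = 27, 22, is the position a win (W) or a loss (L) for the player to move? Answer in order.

Positions with no move are L. A position that does have a move is losing for the player to move precisely when every available move leads to a winning position for the opponent. Fill in the labels:
n=0: no move → L
n=1: no move → L
n=2: no move → L
n=3: no move → L
n=4: no move → L
n=5: W (go to 0, an L position)
n=6: W (go to 1, an L position)
n=7: W (go to 2, an L position)
n=8: W (go to 3, an L position)
n=9: W (go to 4, an L position)
n=10: W (go to 3, an L position)
n=11: W (go to 4, an L position)
n=12: L (options 7(W), 5(W) are all W)
n=13: L (options 8(W), 6(W) are all W)
n=14: L (options 9(W), 7(W) are all W)
n=15: L (options 10(W), 8(W) are all W)
n=16: L (options 11(W), 9(W) are all W)
n=17: W (go to 12, an L position)
n=18: W (go to 13, an L position)
n=19: W (go to 14, an L position)
n=20: W (go to 15, an L position)
n=21: W (go to 16, an L position)
n=22: W (go to 15, an L position)
n=23: W (go to 16, an L position)
n=24: L (options 19(W), 17(W) are all W)
n=25: L (options 20(W), 18(W) are all W)
n=26: L (options 21(W), 19(W) are all W)
n=27: L (options 22(W), 20(W) are all W)

27: L, 22: W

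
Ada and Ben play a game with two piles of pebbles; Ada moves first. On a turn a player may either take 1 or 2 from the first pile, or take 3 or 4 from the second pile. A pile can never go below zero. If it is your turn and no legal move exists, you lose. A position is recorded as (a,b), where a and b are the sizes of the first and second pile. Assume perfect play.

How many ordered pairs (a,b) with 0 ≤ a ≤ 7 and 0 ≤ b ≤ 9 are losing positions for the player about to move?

29

Classify positions by backward induction: terminal positions (no move available) are L. From any other position, the mover wins iff some move reaches an L.
Every move lowers a or b (never raises either), so fill the grid row by row in increasing a, and left to right within a row: each cell's successors are then already labelled.
      b=0  b=1  b=2  b=3  b=4  b=5  b=6  b=7  b=8  b=9
a=0:    L    L    L    W    W    W    W    L    L    L
a=1:    W    W    W    L    L    L    W    W    W    W
a=2:    W    W    W    W    W    W    L    W    W    W
a=3:    L    L    L    W    W    W    W    L    L    L
a=4:    W    W    W    L    L    L    W    W    W    W
a=5:    W    W    W    W    W    W    L    W    W    W
a=6:    L    L    L    W    W    W    W    L    L    L
a=7:    W    W    W    L    L    L    W    W    W    W
Cells with no legal move (terminal, hence L): (0,0), (0,1), (0,2).
The remaining L cells, each justified by listing all of its moves:
(0,7): →(0,4)(W), (0,3)(W) — all W, so L
(0,8): →(0,5)(W), (0,4)(W) — all W, so L
(0,9): →(0,6)(W), (0,5)(W) — all W, so L
(1,3): →(0,3)(W), (1,0)(W) — all W, so L
(1,4): →(0,4)(W), (1,1)(W), (1,0)(W) — all W, so L
(1,5): →(0,5)(W), (1,2)(W), (1,1)(W) — all W, so L
(2,6): →(1,6)(W), (0,6)(W), (2,3)(W), (2,2)(W) — all W, so L
(3,0): →(2,0)(W), (1,0)(W) — all W, so L
(3,1): →(2,1)(W), (1,1)(W) — all W, so L
(3,2): →(2,2)(W), (1,2)(W) — all W, so L
(3,7): →(2,7)(W), (1,7)(W), (3,4)(W), (3,3)(W) — all W, so L
(3,8): →(2,8)(W), (1,8)(W), (3,5)(W), (3,4)(W) — all W, so L
(3,9): →(2,9)(W), (1,9)(W), (3,6)(W), (3,5)(W) — all W, so L
(4,3): →(3,3)(W), (2,3)(W), (4,0)(W) — all W, so L
(4,4): →(3,4)(W), (2,4)(W), (4,1)(W), (4,0)(W) — all W, so L
(4,5): →(3,5)(W), (2,5)(W), (4,2)(W), (4,1)(W) — all W, so L
(5,6): →(4,6)(W), (3,6)(W), (5,3)(W), (5,2)(W) — all W, so L
(6,0): →(5,0)(W), (4,0)(W) — all W, so L
(6,1): →(5,1)(W), (4,1)(W) — all W, so L
(6,2): →(5,2)(W), (4,2)(W) — all W, so L
(6,7): →(5,7)(W), (4,7)(W), (6,4)(W), (6,3)(W) — all W, so L
(6,8): →(5,8)(W), (4,8)(W), (6,5)(W), (6,4)(W) — all W, so L
(6,9): →(5,9)(W), (4,9)(W), (6,6)(W), (6,5)(W) — all W, so L
(7,3): →(6,3)(W), (5,3)(W), (7,0)(W) — all W, so L
(7,4): →(6,4)(W), (5,4)(W), (7,1)(W), (7,0)(W) — all W, so L
(7,5): →(6,5)(W), (5,5)(W), (7,2)(W), (7,1)(W) — all W, so L
Every other cell has at least one move into one of the L cells above, so it is W.
L cells per row: a=0: 6, a=1: 3, a=2: 1, a=3: 6, a=4: 3, a=5: 1, a=6: 6, a=7: 3; total 29.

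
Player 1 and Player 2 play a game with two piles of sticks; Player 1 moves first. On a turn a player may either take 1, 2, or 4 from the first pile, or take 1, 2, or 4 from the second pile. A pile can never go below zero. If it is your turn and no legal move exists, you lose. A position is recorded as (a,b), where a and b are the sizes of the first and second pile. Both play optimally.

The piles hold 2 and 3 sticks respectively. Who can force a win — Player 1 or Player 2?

Build the W/L table. Terminal = L. A non-terminal position is W if it has a move to some L; otherwise it is L.
No move ever increases a pile, so every position that can arise here has a ≤ 2 and b ≤ 3; it is enough to label the cells with 0 ≤ a ≤ 2 and 0 ≤ b ≤ 3.
Every move lowers a or b (never raises either), so fill the grid row by row in increasing a, and left to right within a row: each cell's successors are then already labelled.
      b=0  b=1  b=2  b=3
a=0:    L    W    W    L
a=1:    W    L    W    W
a=2:    W    W    L    W
Cells with no legal move (terminal, hence L): (0,0).
The remaining L cells, each justified by listing all of its moves:
(0,3): L (options (0,2)(W), (0,1)(W) are all W)
(1,1): L (options (0,1)(W), (1,0)(W) are all W)
(2,2): L (options (1,2)(W), (0,2)(W), (2,1)(W), (2,0)(W) are all W)
Every other cell has at least one move into one of the L cells above, so it is W.
The starting position (2,3) is W: Player 1 should move to (0,3), handing over an L position.

Player 1 wins.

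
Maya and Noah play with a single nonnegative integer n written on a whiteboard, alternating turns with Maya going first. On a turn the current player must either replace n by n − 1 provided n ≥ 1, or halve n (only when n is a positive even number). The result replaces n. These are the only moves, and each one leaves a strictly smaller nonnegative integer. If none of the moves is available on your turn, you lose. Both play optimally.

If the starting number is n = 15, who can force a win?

Build the W/L table. Terminal = L. A non-terminal position is W if it has a move to some L; otherwise it is L.
n=0: no move → L
n=1: reaches L-position 0 → W
n=2: only reaches 1(W), which is W → L
n=3: reaches L-position 2 → W
n=4: reaches L-position 2 → W
n=5: only reaches 4(W), which is W → L
n=6: reaches L-position 5 → W
n=7: only reaches 6(W), which is W → L
n=8: reaches L-position 7 → W
n=9: only reaches 8(W), which is W → L
n=10: reaches L-position 5 → W
n=11: only reaches 10(W), which is W → L
n=12: reaches L-position 11 → W
n=13: only reaches 12(W), which is W → L
n=14: reaches L-position 7 → W
n=15: only reaches 14(W), which is W → L
The starting position 15 is L: whatever Maya does, the opponent receives a W position.

Noah wins.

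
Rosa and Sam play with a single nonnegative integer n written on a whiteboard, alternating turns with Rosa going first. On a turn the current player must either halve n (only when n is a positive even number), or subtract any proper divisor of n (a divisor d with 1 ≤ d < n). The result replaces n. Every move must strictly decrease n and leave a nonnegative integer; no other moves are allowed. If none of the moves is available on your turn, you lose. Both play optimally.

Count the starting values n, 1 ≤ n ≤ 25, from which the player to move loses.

13

Classify positions by backward induction: terminal positions (no move available) are L. From any other position, the mover wins iff some move reaches an L.
n=0: no move → L
n=1: no move → L
n=2: can move to 1, which is L ⇒ W
n=3: the only move is to 2(W), a W ⇒ L
n=4: can move to 3, which is L ⇒ W
n=5: the only move is to 4(W), a W ⇒ L
n=6: can move to 3, which is L ⇒ W
n=7: the only move is to 6(W), a W ⇒ L
n=8: can move to 7, which is L ⇒ W
n=9: moves to 6(W), 8(W); every one is W ⇒ L
n=10: can move to 5, which is L ⇒ W
n=11: the only move is to 10(W), a W ⇒ L
n=12: can move to 9, which is L ⇒ W
n=13: the only move is to 12(W), a W ⇒ L
n=14: can move to 7, which is L ⇒ W
n=15: moves to 10(W), 12(W), 14(W); every one is W ⇒ L
n=16: can move to 15, which is L ⇒ W
n=17: the only move is to 16(W), a W ⇒ L
n=18: can move to 9, which is L ⇒ W
n=19: the only move is to 18(W), a W ⇒ L
n=20: can move to 15, which is L ⇒ W
n=21: moves to 14(W), 18(W), 20(W); every one is W ⇒ L
n=22: can move to 11, which is L ⇒ W
n=23: the only move is to 22(W), a W ⇒ L
n=24: can move to 21, which is L ⇒ W
n=25: moves to 20(W), 24(W); every one is W ⇒ L
L entries with 1 ≤ n ≤ 25 (n=0 is outside the asked range and is not counted): n = 1, 3, 5, 7, 9, 11, 13, 15, 17, 19, 21, 23, 25; that makes 13.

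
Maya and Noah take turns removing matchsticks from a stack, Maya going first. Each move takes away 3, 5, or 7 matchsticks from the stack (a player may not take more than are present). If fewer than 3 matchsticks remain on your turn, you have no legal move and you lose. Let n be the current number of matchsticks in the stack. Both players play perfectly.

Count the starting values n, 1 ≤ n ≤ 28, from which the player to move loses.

Label each position W (a win for the player to move) or L (a loss). A position with no legal move is L; any other position is W exactly when some move reaches an L, and L when every move reaches a W.
n=0: no move → L
n=1: no move → L
n=2: no move → L
n=3: →0(L), so W
n=4: →1(L), so W
n=5: →2(L), so W
n=6: →1(L), so W
n=7: →2(L), so W
n=8: →1(L), so W
n=9: →2(L), so W
n=10: →7(W), 5(W), 3(W) — all W, so L
n=11: →8(W), 6(W), 4(W) — all W, so L
n=12: →9(W), 7(W), 5(W) — all W, so L
n=13: →10(L), so W
n=14: →11(L), so W
n=15: →12(L), so W
n=16: →11(L), so W
n=17: →12(L), so W
n=18: →11(L), so W
n=19: →12(L), so W
n=20: →17(W), 15(W), 13(W) — all W, so L
n=21: →18(W), 16(W), 14(W) — all W, so L
n=22: →19(W), 17(W), 15(W) — all W, so L
n=23: →20(L), so W
n=24: →21(L), so W
n=25: →22(L), so W
n=26: →21(L), so W
n=27: →22(L), so W
n=28: →21(L), so W
L entries with 1 ≤ n ≤ 28 (n=0 is outside the asked range and is not counted): n = 1, 2, 10, 11, 12, 20, 21, 22; that makes 8.

8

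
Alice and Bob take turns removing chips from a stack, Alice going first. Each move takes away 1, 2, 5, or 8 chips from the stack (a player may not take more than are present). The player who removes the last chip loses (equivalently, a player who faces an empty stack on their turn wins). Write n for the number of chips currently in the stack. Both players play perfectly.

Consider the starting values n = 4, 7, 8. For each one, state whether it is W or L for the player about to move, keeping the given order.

Use the standard recursion: the mover wins at a terminal position; elsewhere, the mover wins exactly when some move hands the opponent an L position.
n=0: no move; the opponent has just taken the last chip and therefore loses → W
n=1: L (sole option 0(W) is W)
n=2: W (go to 1, an L position)
n=3: W (go to 1, an L position)
n=4: L (options 3(W), 2(W) are all W)
n=5: W (go to 4, an L position)
n=6: W (go to 4, an L position)
n=7: L (options 6(W), 5(W), 2(W) are all W)
n=8: W (go to 7, an L position)

4: L, 7: L, 8: W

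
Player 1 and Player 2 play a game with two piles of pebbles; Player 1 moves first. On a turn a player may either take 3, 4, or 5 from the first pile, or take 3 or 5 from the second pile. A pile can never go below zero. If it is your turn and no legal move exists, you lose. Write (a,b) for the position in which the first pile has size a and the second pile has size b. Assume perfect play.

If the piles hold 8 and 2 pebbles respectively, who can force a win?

Player 2 wins.

Label each position W (a win for the player to move) or L (a loss). A position with no legal move is L; any other position is W exactly when some move reaches an L, and L when every move reaches a W.
No move ever increases a pile, so every position that can arise here has a ≤ 8 and b ≤ 2; it is enough to label the cells with 0 ≤ a ≤ 8 and 0 ≤ b ≤ 2.
Every move lowers a or b (never raises either), so fill the grid row by row in increasing a, and left to right within a row: each cell's successors are then already labelled.
      b=0  b=1  b=2
a=0:    L    L    L
a=1:    L    L    L
a=2:    L    L    L
a=3:    W    W    W
a=4:    W    W    W
a=5:    W    W    W
a=6:    W    W    W
a=7:    W    W    W
a=8:    L    L    L
Cells with no legal move (terminal, hence L): (0,0), (0,1), (0,2), (1,0), (1,1), (1,2), (2,0), (2,1), (2,2).
The remaining L cells, each justified by listing all of its moves:
(8,0): only reaches (5,0)(W), (4,0)(W), (3,0)(W), all W → L
(8,1): only reaches (5,1)(W), (4,1)(W), (3,1)(W), all W → L
(8,2): only reaches (5,2)(W), (4,2)(W), (3,2)(W), all W → L
Every other cell has at least one move into one of the L cells above, so it is W.
Every move from (8,2) reaches a W position, so the mover loses.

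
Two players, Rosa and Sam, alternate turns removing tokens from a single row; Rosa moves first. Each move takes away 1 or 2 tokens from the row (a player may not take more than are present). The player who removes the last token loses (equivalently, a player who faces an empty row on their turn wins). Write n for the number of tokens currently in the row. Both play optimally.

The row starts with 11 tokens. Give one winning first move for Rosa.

Compute win/loss labels from the base case upward. A position with no move is W. Any other position is W if it can reach an L in one move, else L.
n=0: no move; the opponent has just taken the last token and therefore loses → W
n=1: →0(W) only, which is W, so L
n=2: →1(L), so W
n=3: →1(L), so W
n=4: →3(W), 2(W) — all W, so L
n=5: →4(L), so W
n=6: →4(L), so W
n=7: →6(W), 5(W) — all W, so L
n=8: →7(L), so W
n=9: →7(L), so W
n=10: →9(W), 8(W) — all W, so L
n=11: →10(L), so W
From 11, the L positions reachable in one move are: 10.

Remove 1, leaving 10.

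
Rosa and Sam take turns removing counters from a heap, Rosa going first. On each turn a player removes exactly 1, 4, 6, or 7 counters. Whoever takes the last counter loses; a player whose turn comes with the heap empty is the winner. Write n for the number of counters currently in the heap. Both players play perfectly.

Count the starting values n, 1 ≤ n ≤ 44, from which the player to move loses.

Classify positions by backward induction: terminal positions (no move available) are W. From any other position, the mover wins iff some move reaches an L.
n=0: no move; the opponent has just taken the last counter and therefore loses → W
n=1: the only move is to 0(W), a W ⇒ L
n=2: can move to 1, which is L ⇒ W
n=3: the only move is to 2(W), a W ⇒ L
n=4: can move to 3, which is L ⇒ W
n=5: can move to 1, which is L ⇒ W
n=6: moves to 5(W), 2(W), 0(W); every one is W ⇒ L
n=7: can move to 6, which is L ⇒ W
n=8: can move to 1, which is L ⇒ W
n=9: can move to 3, which is L ⇒ W
n=10: can move to 6, which is L ⇒ W
n=11: moves to 10(W), 7(W), 5(W), 4(W); every one is W ⇒ L
n=12: can move to 11, which is L ⇒ W
n=13: can move to 6, which is L ⇒ W
n=14: moves to 13(W), 10(W), 8(W), 7(W); every one is W ⇒ L
n=15: can move to 14, which is L ⇒ W
n=16: moves to 15(W), 12(W), 10(W), 9(W); every one is W ⇒ L
n=17: can move to 16, which is L ⇒ W
n=18: can move to 14, which is L ⇒ W
n=19: moves to 18(W), 15(W), 13(W), 12(W); every one is W ⇒ L
n=20: can move to 19, which is L ⇒ W
n=21: can move to 14, which is L ⇒ W
n=22: can move to 16, which is L ⇒ W
n=23: can move to 19, which is L ⇒ W
n=24: moves to 23(W), 20(W), 18(W), 17(W); every one is W ⇒ L
n=25: can move to 24, which is L ⇒ W
n=26: can move to 19, which is L ⇒ W
n=27: moves to 26(W), 23(W), 21(W), 20(W); every one is W ⇒ L
n=28: can move to 27, which is L ⇒ W
n=29: moves to 28(W), 25(W), 23(W), 22(W); every one is W ⇒ L
n=30: can move to 29, which is L ⇒ W
n=31: can move to 27, which is L ⇒ W
n=32: moves to 31(W), 28(W), 26(W), 25(W); every one is W ⇒ L
n=33: can move to 32, which is L ⇒ W
n=34: can move to 27, which is L ⇒ W
n=35: can move to 29, which is L ⇒ W
n=36: can move to 32, which is L ⇒ W
n=37: moves to 36(W), 33(W), 31(W), 30(W); every one is W ⇒ L
n=38: can move to 37, which is L ⇒ W
n=39: can move to 32, which is L ⇒ W
n=40: moves to 39(W), 36(W), 34(W), 33(W); every one is W ⇒ L
n=41: can move to 40, which is L ⇒ W
n=42: moves to 41(W), 38(W), 36(W), 35(W); every one is W ⇒ L
n=43: can move to 42, which is L ⇒ W
n=44: can move to 40, which is L ⇒ W
L entries with 1 ≤ n ≤ 44 (the range starts at n=1): n = 1, 3, 6, 11, 14, 16, 19, 24, 27, 29, 32, 37, 40, 42; that makes 14.

14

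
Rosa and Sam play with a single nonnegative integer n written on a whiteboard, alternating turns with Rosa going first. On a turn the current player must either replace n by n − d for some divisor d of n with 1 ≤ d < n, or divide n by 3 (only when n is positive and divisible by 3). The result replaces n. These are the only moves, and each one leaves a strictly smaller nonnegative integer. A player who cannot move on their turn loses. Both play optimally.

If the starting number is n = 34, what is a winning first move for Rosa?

Move to 17.

Use the standard recursion: the mover loses at a terminal position; elsewhere, the mover wins exactly when some move hands the opponent an L position.
n=0: no move → L
n=1: no move → L
n=2: can move to 1, which is L ⇒ W
n=3: can move to 1, which is L ⇒ W
n=4: moves to 2(W), 3(W); every one is W ⇒ L
n=5: can move to 4, which is L ⇒ W
n=6: can move to 4, which is L ⇒ W
n=7: the only move is to 6(W), a W ⇒ L
n=8: can move to 4, which is L ⇒ W
n=9: moves to 3(W), 6(W), 8(W); every one is W ⇒ L
n=10: can move to 9, which is L ⇒ W
n=11: the only move is to 10(W), a W ⇒ L
n=12: can move to 4, which is L ⇒ W
n=13: the only move is to 12(W), a W ⇒ L
n=14: can move to 7, which is L ⇒ W
n=15: moves to 5(W), 10(W), 12(W), 14(W); every one is W ⇒ L
n=16: can move to 15, which is L ⇒ W
n=17: the only move is to 16(W), a W ⇒ L
n=18: can move to 9, which is L ⇒ W
n=19: the only move is to 18(W), a W ⇒ L
n=20: can move to 15, which is L ⇒ W
n=21: can move to 7, which is L ⇒ W
n=22: can move to 11, which is L ⇒ W
n=23: the only move is to 22(W), a W ⇒ L
n=24: can move to 23, which is L ⇒ W
n=25: moves to 20(W), 24(W); every one is W ⇒ L
n=26: can move to 13, which is L ⇒ W
n=27: can move to 9, which is L ⇒ W
n=28: moves to 14(W), 21(W), 24(W), 26(W), 27(W); every one is W ⇒ L
n=29: can move to 28, which is L ⇒ W
n=30: can move to 15, which is L ⇒ W
n=31: the only move is to 30(W), a W ⇒ L
n=32: can move to 28, which is L ⇒ W
n=33: can move to 11, which is L ⇒ W
n=34: can move to 17, which is L ⇒ W
From 34, the L positions reachable in one move are: 17.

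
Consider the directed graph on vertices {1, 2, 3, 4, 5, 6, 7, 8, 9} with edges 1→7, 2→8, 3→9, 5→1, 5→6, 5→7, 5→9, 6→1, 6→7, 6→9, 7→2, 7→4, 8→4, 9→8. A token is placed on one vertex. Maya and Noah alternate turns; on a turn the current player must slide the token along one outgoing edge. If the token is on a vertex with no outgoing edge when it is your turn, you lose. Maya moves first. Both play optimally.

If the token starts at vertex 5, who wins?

Classify positions by backward induction: terminal positions (no move available) are L. From any other position, the mover wins iff some move reaches an L.
Every edge goes from a vertex to one that appears earlier in the order 4, 8, 2, 7, 9, 1, 6, 3, 5, so processing vertices in that order labels each vertex after all of its successors.
4: no outgoing edge → L
8: can move to 4, which is L ⇒ W
2: the only move is to 8(W), a W ⇒ L
7: can move to 2, which is L ⇒ W
9: the only move is to 8(W), a W ⇒ L
1: the only move is to 7(W), a W ⇒ L
6: can move to 1, which is L ⇒ W
3: can move to 9, which is L ⇒ W
5: can move to 1, which is L ⇒ W
From 5 Maya can move to 1, reaching an L position.

Maya wins.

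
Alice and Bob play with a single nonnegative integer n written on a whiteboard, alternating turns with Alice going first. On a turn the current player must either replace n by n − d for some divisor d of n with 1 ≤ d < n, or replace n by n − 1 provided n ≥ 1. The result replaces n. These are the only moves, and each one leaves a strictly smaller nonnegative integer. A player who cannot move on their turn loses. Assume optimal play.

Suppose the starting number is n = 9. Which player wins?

Bob wins.

Work bottom-up. With no move the player to move loses. Otherwise the position is W if at least one move leads to an L position for the opponent, and L if every move leads to a W.
n=0: no move → L
n=1: →0(L), so W
n=2: →1(W) only, which is W, so L
n=3: →2(L), so W
n=4: →2(L), so W
n=5: →4(W) only, which is W, so L
n=6: →5(L), so W
n=7: →6(W) only, which is W, so L
n=8: →7(L), so W
n=9: →6(W), 8(W) — all W, so L
The starting position 9 is L: whatever Alice does, the opponent receives a W position.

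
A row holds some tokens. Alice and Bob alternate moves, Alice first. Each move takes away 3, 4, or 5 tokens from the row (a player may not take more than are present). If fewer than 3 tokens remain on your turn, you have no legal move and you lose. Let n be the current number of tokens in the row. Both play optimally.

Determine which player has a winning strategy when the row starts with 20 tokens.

Classify positions by backward induction: terminal positions (no move available) are L. From any other position, the mover wins iff some move reaches an L.
n=0: no move → L
n=1: no move → L
n=2: no move → L
n=3: reaches L-position 0 → W
n=4: reaches L-position 1 → W
n=5: reaches L-position 2 → W
n=6: reaches L-position 2 → W
n=7: reaches L-position 2 → W
n=8: only reaches 5(W), 4(W), 3(W), all W → L
n=9: only reaches 6(W), 5(W), 4(W), all W → L
n=10: only reaches 7(W), 6(W), 5(W), all W → L
n=11: reaches L-position 8 → W
n=12: reaches L-position 9 → W
n=13: reaches L-position 10 → W
n=14: reaches L-position 10 → W
n=15: reaches L-position 10 → W
n=16: only reaches 13(W), 12(W), 11(W), all W → L
n=17: only reaches 14(W), 13(W), 12(W), all W → L
n=18: only reaches 15(W), 14(W), 13(W), all W → L
n=19: reaches L-position 16 → W
n=20: reaches L-position 17 → W
The starting position 20 is W: Alice should remove 3, leaving 17, handing over an L position.

Alice wins.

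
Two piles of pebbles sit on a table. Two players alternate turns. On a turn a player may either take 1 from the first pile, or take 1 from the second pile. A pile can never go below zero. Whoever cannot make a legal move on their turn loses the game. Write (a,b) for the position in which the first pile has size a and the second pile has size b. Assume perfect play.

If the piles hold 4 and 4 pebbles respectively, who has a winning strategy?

Work bottom-up. With no move the player to move loses. Otherwise the position is W if at least one move leads to an L position for the opponent, and L if every move leads to a W.
No move ever increases a pile, so every position that can arise here has a ≤ 4 and b ≤ 4; it is enough to label the cells with 0 ≤ a ≤ 4 and 0 ≤ b ≤ 4.
Every move lowers a or b (never raises either), so fill the grid row by row in increasing a, and left to right within a row: each cell's successors are then already labelled.
      b=0  b=1  b=2  b=3  b=4
a=0:    L    W    L    W    L
a=1:    W    L    W    L    W
a=2:    L    W    L    W    L
a=3:    W    L    W    L    W
a=4:    L    W    L    W    L
Cells with no legal move (terminal, hence L): (0,0).
The remaining L cells, each justified by listing all of its moves:
(0,2): →(0,1)(W) only, which is W, so L
(0,4): →(0,3)(W) only, which is W, so L
(1,1): →(0,1)(W), (1,0)(W) — all W, so L
(1,3): →(0,3)(W), (1,2)(W) — all W, so L
(2,0): →(1,0)(W) only, which is W, so L
(2,2): →(1,2)(W), (2,1)(W) — all W, so L
(2,4): →(1,4)(W), (2,3)(W) — all W, so L
(3,1): →(2,1)(W), (3,0)(W) — all W, so L
(3,3): →(2,3)(W), (3,2)(W) — all W, so L
(4,0): →(3,0)(W) only, which is W, so L
(4,2): →(3,2)(W), (4,1)(W) — all W, so L
(4,4): →(3,4)(W), (4,3)(W) — all W, so L
Every other cell has at least one move into one of the L cells above, so it is W.
Every move from (4,4) reaches a W position, so the mover loses.

The second player wins.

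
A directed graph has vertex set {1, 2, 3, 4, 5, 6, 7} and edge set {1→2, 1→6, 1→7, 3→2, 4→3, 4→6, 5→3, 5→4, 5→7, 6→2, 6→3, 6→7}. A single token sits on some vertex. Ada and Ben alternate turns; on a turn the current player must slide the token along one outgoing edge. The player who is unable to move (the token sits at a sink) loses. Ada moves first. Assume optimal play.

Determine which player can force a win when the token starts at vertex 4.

Ben wins.

Use the standard recursion: the mover loses at a terminal position; elsewhere, the mover wins exactly when some move hands the opponent an L position.
Every edge goes from a vertex to one that appears earlier in the order 2, 7, 3, 6, 1, 4, 5, so processing vertices in that order labels each vertex after all of its successors.
2: no outgoing edge → L
7: no outgoing edge → L
3: →2(L), so W
6: →7(L), so W
1: →7(L), so W
4: →6(W), 3(W) — all W, so L
5: →4(L), so W
Every move from 4 reaches a W position, so the mover loses.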